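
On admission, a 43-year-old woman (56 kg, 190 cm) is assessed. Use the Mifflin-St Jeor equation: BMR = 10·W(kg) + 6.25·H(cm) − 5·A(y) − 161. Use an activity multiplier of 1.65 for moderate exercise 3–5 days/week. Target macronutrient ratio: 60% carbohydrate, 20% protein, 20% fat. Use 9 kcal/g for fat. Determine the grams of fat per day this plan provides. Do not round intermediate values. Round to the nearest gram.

Mifflin-St Jeor (female): BMR = 10(56) + 6.25(190) − 5(43) − 161 = 560 + 1187.5 − 215 − 161 = 1371.5 kcal/day.
TEE = 1371.5 × 1.65 = 2262.975 kcal/day.
Fat energy = 20% × 2262.975 = 452.595 kcal.
Fat = 452.595 ÷ 9 kcal/g = 50.2883 g.

50 g/day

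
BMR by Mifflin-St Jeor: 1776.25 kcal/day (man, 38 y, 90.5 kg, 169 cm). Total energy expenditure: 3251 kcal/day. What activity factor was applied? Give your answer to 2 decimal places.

1.83

Activity factor = TEE ÷ BMR = 3251 ÷ 1776.25 = 1.83.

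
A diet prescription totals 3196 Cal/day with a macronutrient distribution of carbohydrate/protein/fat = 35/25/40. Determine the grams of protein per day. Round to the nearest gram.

200 g/day

Protein energy = 25% × 3196 = 799 kcal.
At 4 kcal/g: 799 ÷ 4 = 199.75 g.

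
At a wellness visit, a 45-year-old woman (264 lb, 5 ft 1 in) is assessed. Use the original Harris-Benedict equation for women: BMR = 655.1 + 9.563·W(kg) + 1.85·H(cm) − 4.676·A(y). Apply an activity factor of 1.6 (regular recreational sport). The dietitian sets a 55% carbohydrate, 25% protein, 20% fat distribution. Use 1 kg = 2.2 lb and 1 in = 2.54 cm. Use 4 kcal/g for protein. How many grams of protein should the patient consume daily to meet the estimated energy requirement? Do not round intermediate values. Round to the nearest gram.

188 g/day

Convert to metric: weight = 264 ÷ 2.2 = 120 kg; height = (5×12 + 1) × 2.54 = 61 × 2.54 = 154.94 cm.
Harris-Benedict: BMR = 655.1 + 9.563(120) + 1.85(154.94) − 4.676(45) = 1878.879 kcal/day.
TEE = 1878.879 × 1.6 = 3006.2064 kcal/day.
Protein energy = 25% × 3006.2064 = 751.5516 kcal.
Protein = 751.5516 ÷ 4 kcal/g = 187.8879 g.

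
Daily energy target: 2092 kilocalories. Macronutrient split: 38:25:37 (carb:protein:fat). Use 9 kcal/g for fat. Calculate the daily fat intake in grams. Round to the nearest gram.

Fat energy = 37% × 2092 = 774.04 kcal.
At 9 kcal/g: 774.04 ÷ 9 = 86.0044 g.

86 g/day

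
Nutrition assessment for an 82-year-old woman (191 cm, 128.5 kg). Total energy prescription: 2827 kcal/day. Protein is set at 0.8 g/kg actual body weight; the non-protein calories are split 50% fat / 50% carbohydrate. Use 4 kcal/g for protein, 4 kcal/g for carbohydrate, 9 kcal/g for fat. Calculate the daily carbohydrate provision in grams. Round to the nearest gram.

Protein = 0.8 × 128.5 = 102.8 g → 102.8 × 4 = 411.2 kcal.
Non-protein calories = 2827 − 411.2 = 2415.8 kcal.
Fat: 50% × 2415.8 = 1207.9 kcal; carbohydrate: 1207.9 kcal.
Carbohydrate: 1207.9 kcal ÷ 4 kcal/g = 301.975 g.

302 g/day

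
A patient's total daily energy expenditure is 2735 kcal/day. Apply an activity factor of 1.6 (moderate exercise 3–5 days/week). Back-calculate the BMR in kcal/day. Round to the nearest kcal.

BMR = TEE ÷ activity factor = 2735 ÷ 1.6 = 1709.375 kcal/day.

1709 kcal/day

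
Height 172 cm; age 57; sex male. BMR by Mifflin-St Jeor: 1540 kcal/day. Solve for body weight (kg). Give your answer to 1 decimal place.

74.5 kg

1540 = 10·W + 6.25(172) − 5(57) + 5
10·W = 1540 − 795 = 745, so W = 74.5 kg.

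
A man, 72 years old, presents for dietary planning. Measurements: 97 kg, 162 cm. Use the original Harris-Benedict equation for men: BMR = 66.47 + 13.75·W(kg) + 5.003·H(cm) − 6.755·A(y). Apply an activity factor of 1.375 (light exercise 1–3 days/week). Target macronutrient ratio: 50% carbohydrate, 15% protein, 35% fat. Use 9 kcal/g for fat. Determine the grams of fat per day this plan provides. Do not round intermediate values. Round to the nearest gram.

92 g/day

Harris-Benedict: BMR = 66.47 + 13.75(97) + 5.003(162) − 6.755(72) = 1724.346 kcal/day.
TEE = 1724.346 × 1.375 = 2370.9758 kcal/day.
Fat energy = 35% × 2370.9758 = 829.8415 kcal.
Fat = 829.8415 ÷ 9 kcal/g = 92.2046 g.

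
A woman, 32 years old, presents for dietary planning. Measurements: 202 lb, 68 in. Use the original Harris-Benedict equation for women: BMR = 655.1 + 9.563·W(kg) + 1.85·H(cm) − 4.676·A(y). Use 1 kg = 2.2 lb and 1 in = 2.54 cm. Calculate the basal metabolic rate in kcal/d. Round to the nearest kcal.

1703 kcal/d

Convert to metric: weight = 202 ÷ 2.2 = 91.8182 kg; height = 68 × 2.54 = 172.72 cm.
Harris-Benedict: BMR = 655.1 + 9.563(91.8182) + 1.85(172.72) − 4.676(32) = 1703.0573 kcal/day.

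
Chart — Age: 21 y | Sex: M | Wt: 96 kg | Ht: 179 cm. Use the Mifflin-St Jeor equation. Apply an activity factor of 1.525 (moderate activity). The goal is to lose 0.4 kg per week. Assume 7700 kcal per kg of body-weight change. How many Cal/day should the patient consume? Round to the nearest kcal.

Mifflin-St Jeor (male): BMR = 10(96) + 6.25(179) − 5(21) + 5 = 960 + 1118.75 − 105 + 5 = 1978.75 kcal/day.
TEE = 1978.75 × 1.525 = 3017.5938 kcal/day.
Required daily deficit = 0.4 × 7700 ÷ 7 = 440 kcal/day.
Target intake = 3017.5938 − 440 = 2577.5938 kcal/day.

2578 Cal/day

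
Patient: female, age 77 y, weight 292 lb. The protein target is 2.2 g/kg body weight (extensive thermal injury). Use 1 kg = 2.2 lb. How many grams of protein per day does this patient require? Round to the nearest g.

Weight in kg = 292 ÷ 2.2 = 132.7273 kg.
Protein = 2.2 g/kg × 132.7273 kg = 292 g/day.

292 g/day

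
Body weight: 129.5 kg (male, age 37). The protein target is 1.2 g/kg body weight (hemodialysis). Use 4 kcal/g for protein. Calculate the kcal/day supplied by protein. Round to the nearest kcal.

622 kcal/day

Protein = 1.2 g/kg × 129.5 kg = 155.4 g/day.
Protein energy = 155.4 g × 4 kcal/g = 621.6 kcal/day.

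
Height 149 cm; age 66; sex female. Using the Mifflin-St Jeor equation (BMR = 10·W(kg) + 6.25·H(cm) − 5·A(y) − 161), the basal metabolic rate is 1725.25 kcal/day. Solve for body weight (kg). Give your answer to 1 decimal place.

1725.25 = 10·W + 6.25(149) − 5(66) − 161
10·W = 1725.25 − 440.25 = 1285, so W = 128.5 kg.

128.5 kg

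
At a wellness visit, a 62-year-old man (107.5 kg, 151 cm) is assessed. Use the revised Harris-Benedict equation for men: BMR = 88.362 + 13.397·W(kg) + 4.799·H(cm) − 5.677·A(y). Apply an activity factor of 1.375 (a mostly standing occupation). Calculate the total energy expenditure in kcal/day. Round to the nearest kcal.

2614 kcal/day

Harris-Benedict: BMR = 88.362 + 13.397(107.5) + 4.799(151) − 5.677(62) = 1901.2145 kcal/day.
TEE = BMR × activity factor = 1901.2145 × 1.375 = 2614.1699 kcal/day.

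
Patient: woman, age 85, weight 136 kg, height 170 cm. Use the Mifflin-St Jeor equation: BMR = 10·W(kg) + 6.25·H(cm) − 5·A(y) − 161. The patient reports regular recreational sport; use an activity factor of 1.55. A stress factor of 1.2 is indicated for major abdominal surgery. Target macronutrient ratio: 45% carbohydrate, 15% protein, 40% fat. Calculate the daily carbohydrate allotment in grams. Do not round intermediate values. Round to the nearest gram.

384 g/day

Mifflin-St Jeor (female): BMR = 10(136) + 6.25(170) − 5(85) − 161 = 1360 + 1062.5 − 425 − 161 = 1836.5 kcal/day.
TEE = 1836.5 × 1.55 = 2846.575 kcal/day.
With stress factor 1.2: 2846.575 × 1.2 = 3415.89 kcal/day.
Carbohydrate energy = 45% × 3415.89 = 1537.1505 kcal.
Carbohydrate = 1537.1505 ÷ 4 kcal/g = 384.2876 g.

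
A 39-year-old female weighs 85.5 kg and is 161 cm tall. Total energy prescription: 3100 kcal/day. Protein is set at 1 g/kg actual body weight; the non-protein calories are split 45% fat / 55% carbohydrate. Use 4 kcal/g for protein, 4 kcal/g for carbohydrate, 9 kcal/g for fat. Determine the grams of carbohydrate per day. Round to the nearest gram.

Protein = 1 × 85.5 = 85.5 g → 85.5 × 4 = 342 kcal.
Non-protein calories = 3100 − 342 = 2758 kcal.
Fat: 45% × 2758 = 1241.1 kcal; carbohydrate: 1516.9 kcal.
Carbohydrate: 1516.9 kcal ÷ 4 kcal/g = 379.225 g.

379 g/day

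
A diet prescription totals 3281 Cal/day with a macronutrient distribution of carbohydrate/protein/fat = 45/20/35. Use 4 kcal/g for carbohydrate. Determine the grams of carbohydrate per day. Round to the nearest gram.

Carbohydrate energy = 45% × 3281 = 1476.45 kcal.
At 4 kcal/g: 1476.45 ÷ 4 = 369.1125 g.

369 g/day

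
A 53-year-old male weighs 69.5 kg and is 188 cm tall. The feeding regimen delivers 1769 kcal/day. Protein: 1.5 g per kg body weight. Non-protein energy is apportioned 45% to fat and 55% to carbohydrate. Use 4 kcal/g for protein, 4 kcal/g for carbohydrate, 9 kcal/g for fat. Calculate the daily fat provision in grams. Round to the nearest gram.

Protein = 1.5 × 69.5 = 104.25 g → 104.25 × 4 = 417 kcal.
Non-protein calories = 1769 − 417 = 1352 kcal.
Fat: 45% × 1352 = 608.4 kcal; carbohydrate: 743.6 kcal.
Fat: 608.4 kcal ÷ 9 kcal/g = 67.6 g.

68 g/day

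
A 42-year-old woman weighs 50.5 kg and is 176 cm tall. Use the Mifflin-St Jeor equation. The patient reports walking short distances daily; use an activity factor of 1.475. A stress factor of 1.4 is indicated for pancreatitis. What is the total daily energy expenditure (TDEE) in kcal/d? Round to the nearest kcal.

Mifflin-St Jeor (female): BMR = 10(50.5) + 6.25(176) − 5(42) − 161 = 505 + 1100 − 210 − 161 = 1234 kcal/day.
TEE = BMR × activity factor = 1234 × 1.475 = 1820.15 kcal/day.
Apply stress factor: 1820.15 × 1.4 = 2548.21 kcal/day.

2548 kcal/d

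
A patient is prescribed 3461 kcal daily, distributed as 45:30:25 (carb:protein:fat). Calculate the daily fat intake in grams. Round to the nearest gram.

Fat energy = 25% × 3461 = 865.25 kcal.
At 9 kcal/g: 865.25 ÷ 9 = 96.1389 g.

96 g/day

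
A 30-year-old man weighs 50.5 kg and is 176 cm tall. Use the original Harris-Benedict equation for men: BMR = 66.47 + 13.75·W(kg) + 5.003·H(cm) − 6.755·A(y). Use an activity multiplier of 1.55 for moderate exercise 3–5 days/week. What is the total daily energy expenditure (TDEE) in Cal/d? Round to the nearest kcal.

Harris-Benedict: BMR = 66.47 + 13.75(50.5) + 5.003(176) − 6.755(30) = 1438.723 kcal/day.
TEE = BMR × activity factor = 1438.723 × 1.55 = 2230.0207 kcal/day.

2230 Cal/d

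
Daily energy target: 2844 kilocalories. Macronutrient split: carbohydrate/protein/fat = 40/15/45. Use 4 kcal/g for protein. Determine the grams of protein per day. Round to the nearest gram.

107 g/day

Protein energy = 15% × 2844 = 426.6 kcal.
At 4 kcal/g: 426.6 ÷ 4 = 106.65 g.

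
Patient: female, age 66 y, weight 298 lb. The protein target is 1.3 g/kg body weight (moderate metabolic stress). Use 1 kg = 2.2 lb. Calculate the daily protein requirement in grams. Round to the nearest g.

Weight in kg = 298 ÷ 2.2 = 135.4545 kg.
Protein = 1.3 g/kg × 135.4545 kg = 176.0909 g/day.

176 g/day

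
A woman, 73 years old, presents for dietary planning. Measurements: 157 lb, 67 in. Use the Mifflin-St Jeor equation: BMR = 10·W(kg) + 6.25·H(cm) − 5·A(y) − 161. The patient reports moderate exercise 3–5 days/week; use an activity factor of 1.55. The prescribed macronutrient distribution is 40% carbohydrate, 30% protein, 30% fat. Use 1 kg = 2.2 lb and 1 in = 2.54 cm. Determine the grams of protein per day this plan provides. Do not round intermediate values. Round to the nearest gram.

145 g/day

Convert to metric: weight = 157 ÷ 2.2 = 71.3636 kg; height = 67 × 2.54 = 170.18 cm.
Mifflin-St Jeor (female): BMR = 10(71.3636) + 6.25(170.18) − 5(73) − 161 = 713.6364 + 1063.625 − 365 − 161 = 1251.2614 kcal/day.
TEE = 1251.2614 × 1.55 = 1939.4551 kcal/day.
Protein energy = 30% × 1939.4551 = 581.8365 kcal.
Protein = 581.8365 ÷ 4 kcal/g = 145.4591 g.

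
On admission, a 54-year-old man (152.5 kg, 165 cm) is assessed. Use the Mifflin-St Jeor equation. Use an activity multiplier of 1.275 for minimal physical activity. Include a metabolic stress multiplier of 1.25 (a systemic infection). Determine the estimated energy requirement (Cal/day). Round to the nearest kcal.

Mifflin-St Jeor (male): BMR = 10(152.5) + 6.25(165) − 5(54) + 5 = 1525 + 1031.25 − 270 + 5 = 2291.25 kcal/day.
TEE = BMR × activity factor = 2291.25 × 1.275 = 2921.3438 kcal/day.
Apply stress factor: 2921.3438 × 1.25 = 3651.6797 kcal/day.

3652 Cal/day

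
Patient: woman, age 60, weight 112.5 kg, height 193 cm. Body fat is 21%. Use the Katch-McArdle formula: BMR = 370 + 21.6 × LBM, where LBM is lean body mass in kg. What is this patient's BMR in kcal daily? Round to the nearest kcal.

LBM = 112.5 × (1 − 0.21) = 88.875 kg. Katch-McArdle: BMR = 370 + 21.6 × 88.875 = 2289.7 kcal/day.

2290 kcal daily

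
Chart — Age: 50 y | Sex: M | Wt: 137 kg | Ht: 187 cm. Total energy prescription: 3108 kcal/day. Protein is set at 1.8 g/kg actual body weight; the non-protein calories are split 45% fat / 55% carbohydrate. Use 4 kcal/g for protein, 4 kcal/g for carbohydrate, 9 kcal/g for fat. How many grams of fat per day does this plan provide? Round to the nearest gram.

Protein = 1.8 × 137 = 246.6 g → 246.6 × 4 = 986.4 kcal.
Non-protein calories = 3108 − 986.4 = 2121.6 kcal.
Fat: 45% × 2121.6 = 954.72 kcal; carbohydrate: 1166.88 kcal.
Fat: 954.72 kcal ÷ 9 kcal/g = 106.08 g.

106 g/day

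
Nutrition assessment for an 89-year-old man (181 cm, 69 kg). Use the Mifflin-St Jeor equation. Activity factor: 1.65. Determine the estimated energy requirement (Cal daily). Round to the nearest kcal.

2279 Cal daily

Mifflin-St Jeor (male): BMR = 10(69) + 6.25(181) − 5(89) + 5 = 690 + 1131.25 − 445 + 5 = 1381.25 kcal/day.
TEE = BMR × activity factor = 1381.25 × 1.65 = 2279.0625 kcal/day.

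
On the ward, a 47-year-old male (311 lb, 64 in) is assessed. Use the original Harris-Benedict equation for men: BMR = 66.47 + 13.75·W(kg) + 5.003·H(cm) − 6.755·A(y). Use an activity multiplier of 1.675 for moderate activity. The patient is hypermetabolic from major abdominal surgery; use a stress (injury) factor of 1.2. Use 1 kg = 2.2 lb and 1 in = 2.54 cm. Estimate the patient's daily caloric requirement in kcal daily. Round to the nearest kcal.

5037 kcal daily

Convert to metric: weight = 311 ÷ 2.2 = 141.3636 kg; height = 64 × 2.54 = 162.56 cm.
Harris-Benedict: BMR = 66.47 + 13.75(141.3636) + 5.003(162.56) − 6.755(47) = 2506.0227 kcal/day.
TEE = BMR × activity factor = 2506.0227 × 1.675 = 4197.588 kcal/day.
Apply stress factor: 4197.588 × 1.2 = 5037.1056 kcal/day.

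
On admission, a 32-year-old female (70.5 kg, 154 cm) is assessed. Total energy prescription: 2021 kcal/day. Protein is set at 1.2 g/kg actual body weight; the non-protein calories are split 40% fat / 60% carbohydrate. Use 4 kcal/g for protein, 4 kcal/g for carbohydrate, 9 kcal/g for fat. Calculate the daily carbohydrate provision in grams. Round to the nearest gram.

Protein = 1.2 × 70.5 = 84.6 g → 84.6 × 4 = 338.4 kcal.
Non-protein calories = 2021 − 338.4 = 1682.6 kcal.
Fat: 40% × 1682.6 = 673.04 kcal; carbohydrate: 1009.56 kcal.
Carbohydrate: 1009.56 kcal ÷ 4 kcal/g = 252.39 g.

252 g/day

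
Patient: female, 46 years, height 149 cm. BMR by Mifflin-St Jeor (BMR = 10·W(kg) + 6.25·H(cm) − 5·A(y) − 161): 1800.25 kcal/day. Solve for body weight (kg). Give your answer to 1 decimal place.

126.0 kg

1800.25 = 10·W + 6.25(149) − 5(46) − 161
10·W = 1800.25 − 540.25 = 1260, so W = 126 kg.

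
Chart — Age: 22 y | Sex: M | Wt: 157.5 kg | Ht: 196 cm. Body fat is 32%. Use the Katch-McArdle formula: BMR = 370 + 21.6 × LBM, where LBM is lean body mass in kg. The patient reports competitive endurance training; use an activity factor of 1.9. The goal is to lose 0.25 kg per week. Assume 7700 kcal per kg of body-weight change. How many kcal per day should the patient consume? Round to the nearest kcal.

4823 kcal per day

LBM = 157.5 × (1 − 0.32) = 107.1 kg. Katch-McArdle: BMR = 370 + 21.6 × 107.1 = 2683.36 kcal/day.
TEE = 2683.36 × 1.9 = 5098.384 kcal/day.
Required daily deficit = 0.25 × 7700 ÷ 7 = 275 kcal/day.
Target intake = 5098.384 − 275 = 4823.384 kcal/day.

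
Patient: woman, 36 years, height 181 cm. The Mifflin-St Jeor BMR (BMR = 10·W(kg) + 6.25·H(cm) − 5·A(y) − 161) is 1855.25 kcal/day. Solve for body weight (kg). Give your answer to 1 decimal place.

1855.25 = 10·W + 6.25(181) − 5(36) − 161
10·W = 1855.25 − 790.25 = 1065, so W = 106.5 kg.

106.5 kg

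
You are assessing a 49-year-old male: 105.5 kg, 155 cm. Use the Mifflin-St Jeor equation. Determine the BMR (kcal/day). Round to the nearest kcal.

1784 kcal/day

Mifflin-St Jeor (male): BMR = 10(105.5) + 6.25(155) − 5(49) + 5 = 1055 + 968.75 − 245 + 5 = 1783.75 kcal/day.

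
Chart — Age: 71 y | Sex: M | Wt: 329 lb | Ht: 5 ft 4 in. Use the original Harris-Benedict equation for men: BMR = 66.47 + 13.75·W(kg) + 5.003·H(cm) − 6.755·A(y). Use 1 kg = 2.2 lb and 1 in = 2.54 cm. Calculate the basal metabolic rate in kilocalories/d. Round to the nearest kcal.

Convert to metric: weight = 329 ÷ 2.2 = 149.5455 kg; height = (5×12 + 4) × 2.54 = 64 × 2.54 = 162.56 cm.
Harris-Benedict: BMR = 66.47 + 13.75(149.5455) + 5.003(162.56) − 6.755(71) = 2456.4027 kcal/day.

2456 kilocalories/d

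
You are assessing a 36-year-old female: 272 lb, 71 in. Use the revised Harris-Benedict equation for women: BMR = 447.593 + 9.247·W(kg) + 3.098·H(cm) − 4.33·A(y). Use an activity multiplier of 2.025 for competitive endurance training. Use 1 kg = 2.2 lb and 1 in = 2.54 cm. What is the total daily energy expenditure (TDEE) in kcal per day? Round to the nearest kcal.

4037 kcal per day

Convert to metric: weight = 272 ÷ 2.2 = 123.6364 kg; height = 71 × 2.54 = 180.34 cm.
Harris-Benedict: BMR = 447.593 + 9.247(123.6364) + 3.098(180.34) − 4.33(36) = 1993.6718 kcal/day.
TEE = BMR × activity factor = 1993.6718 × 2.025 = 4037.1853 kcal/day.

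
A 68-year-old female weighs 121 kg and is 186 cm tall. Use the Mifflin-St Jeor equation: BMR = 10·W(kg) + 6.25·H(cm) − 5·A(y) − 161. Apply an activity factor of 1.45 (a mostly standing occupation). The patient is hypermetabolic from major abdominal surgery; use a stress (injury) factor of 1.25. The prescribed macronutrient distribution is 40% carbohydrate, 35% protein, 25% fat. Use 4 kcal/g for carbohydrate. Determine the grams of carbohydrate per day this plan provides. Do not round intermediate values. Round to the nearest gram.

339 g/day

Mifflin-St Jeor (female): BMR = 10(121) + 6.25(186) − 5(68) − 161 = 1210 + 1162.5 − 340 − 161 = 1871.5 kcal/day.
TEE = 1871.5 × 1.45 = 2713.675 kcal/day.
With stress factor 1.25: 2713.675 × 1.25 = 3392.0938 kcal/day.
Carbohydrate energy = 40% × 3392.0938 = 1356.8375 kcal.
Carbohydrate = 1356.8375 ÷ 4 kcal/g = 339.2094 g.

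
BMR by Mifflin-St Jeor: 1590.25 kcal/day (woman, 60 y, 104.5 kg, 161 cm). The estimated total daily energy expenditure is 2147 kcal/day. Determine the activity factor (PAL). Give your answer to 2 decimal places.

Activity factor = TEE ÷ BMR = 2147 ÷ 1590.25 = 1.35.

1.35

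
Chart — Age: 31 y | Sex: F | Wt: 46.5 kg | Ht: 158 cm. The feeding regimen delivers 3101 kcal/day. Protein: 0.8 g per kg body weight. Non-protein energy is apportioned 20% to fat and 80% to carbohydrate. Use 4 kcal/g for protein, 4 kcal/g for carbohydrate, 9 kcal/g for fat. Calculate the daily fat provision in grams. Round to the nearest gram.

66 g/day

Protein = 0.8 × 46.5 = 37.2 g → 37.2 × 4 = 148.8 kcal.
Non-protein calories = 3101 − 148.8 = 2952.2 kcal.
Fat: 20% × 2952.2 = 590.44 kcal; carbohydrate: 2361.76 kcal.
Fat: 590.44 kcal ÷ 9 kcal/g = 65.6044 g.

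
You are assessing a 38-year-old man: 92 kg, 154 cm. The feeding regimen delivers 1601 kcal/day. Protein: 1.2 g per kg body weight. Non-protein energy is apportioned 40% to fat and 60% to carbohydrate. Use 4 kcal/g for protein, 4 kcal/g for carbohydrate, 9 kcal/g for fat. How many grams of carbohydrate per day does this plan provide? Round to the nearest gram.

174 g/day

Protein = 1.2 × 92 = 110.4 g → 110.4 × 4 = 441.6 kcal.
Non-protein calories = 1601 − 441.6 = 1159.4 kcal.
Fat: 40% × 1159.4 = 463.76 kcal; carbohydrate: 695.64 kcal.
Carbohydrate: 695.64 kcal ÷ 4 kcal/g = 173.91 g.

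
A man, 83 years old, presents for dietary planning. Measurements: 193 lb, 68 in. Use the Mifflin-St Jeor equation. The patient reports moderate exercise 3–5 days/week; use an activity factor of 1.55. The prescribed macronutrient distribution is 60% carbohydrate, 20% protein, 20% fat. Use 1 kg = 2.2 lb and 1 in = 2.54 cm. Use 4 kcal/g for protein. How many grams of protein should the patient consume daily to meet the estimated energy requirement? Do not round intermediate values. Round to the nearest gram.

Convert to metric: weight = 193 ÷ 2.2 = 87.7273 kg; height = 68 × 2.54 = 172.72 cm.
Mifflin-St Jeor (male): BMR = 10(87.7273) + 6.25(172.72) − 5(83) + 5 = 877.2727 + 1079.5 − 415 + 5 = 1546.7727 kcal/day.
TEE = 1546.7727 × 1.55 = 2397.4977 kcal/day.
Protein energy = 20% × 2397.4977 = 479.4995 kcal.
Protein = 479.4995 ÷ 4 kcal/g = 119.8749 g.

120 g/day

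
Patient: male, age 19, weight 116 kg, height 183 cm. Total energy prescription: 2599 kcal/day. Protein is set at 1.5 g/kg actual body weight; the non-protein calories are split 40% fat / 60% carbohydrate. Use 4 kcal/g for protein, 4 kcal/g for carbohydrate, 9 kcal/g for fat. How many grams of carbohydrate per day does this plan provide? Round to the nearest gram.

Protein = 1.5 × 116 = 174 g → 174 × 4 = 696 kcal.
Non-protein calories = 2599 − 696 = 1903 kcal.
Fat: 40% × 1903 = 761.2 kcal; carbohydrate: 1141.8 kcal.
Carbohydrate: 1141.8 kcal ÷ 4 kcal/g = 285.45 g.

285 g/day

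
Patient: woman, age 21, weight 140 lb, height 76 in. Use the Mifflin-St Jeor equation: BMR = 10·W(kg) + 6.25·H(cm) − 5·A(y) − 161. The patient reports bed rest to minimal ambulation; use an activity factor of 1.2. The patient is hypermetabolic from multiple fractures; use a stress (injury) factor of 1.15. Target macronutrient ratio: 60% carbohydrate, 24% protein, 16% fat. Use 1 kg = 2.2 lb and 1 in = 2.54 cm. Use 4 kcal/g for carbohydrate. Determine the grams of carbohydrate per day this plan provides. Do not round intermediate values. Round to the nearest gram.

326 g/day

Convert to metric: weight = 140 ÷ 2.2 = 63.6364 kg; height = 76 × 2.54 = 193.04 cm.
Mifflin-St Jeor (female): BMR = 10(63.6364) + 6.25(193.04) − 5(21) − 161 = 636.3636 + 1206.5 − 105 − 161 = 1576.8636 kcal/day.
TEE = 1576.8636 × 1.2 = 1892.2364 kcal/day.
With stress factor 1.15: 1892.2364 × 1.15 = 2176.0718 kcal/day.
Carbohydrate energy = 60% × 2176.0718 = 1305.6431 kcal.
Carbohydrate = 1305.6431 ÷ 4 kcal/g = 326.4108 g.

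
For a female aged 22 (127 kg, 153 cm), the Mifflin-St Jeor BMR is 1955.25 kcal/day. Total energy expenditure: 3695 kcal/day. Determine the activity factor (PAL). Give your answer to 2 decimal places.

Activity factor = TEE ÷ BMR = 3695 ÷ 1955.25 = 1.89.

1.89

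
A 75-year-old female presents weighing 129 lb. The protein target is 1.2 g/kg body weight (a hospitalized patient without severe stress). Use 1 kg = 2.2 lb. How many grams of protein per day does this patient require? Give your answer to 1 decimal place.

70.4 g/day

Weight in kg = 129 ÷ 2.2 = 58.6364 kg.
Protein = 1.2 g/kg × 58.6364 kg = 70.3636 g/day.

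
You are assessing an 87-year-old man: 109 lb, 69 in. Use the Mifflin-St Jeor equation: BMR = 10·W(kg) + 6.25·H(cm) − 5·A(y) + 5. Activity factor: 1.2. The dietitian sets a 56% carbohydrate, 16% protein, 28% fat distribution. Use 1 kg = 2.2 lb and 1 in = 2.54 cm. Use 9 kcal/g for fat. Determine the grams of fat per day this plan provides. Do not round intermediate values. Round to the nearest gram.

Convert to metric: weight = 109 ÷ 2.2 = 49.5455 kg; height = 69 × 2.54 = 175.26 cm.
Mifflin-St Jeor (male): BMR = 10(49.5455) + 6.25(175.26) − 5(87) + 5 = 495.4545 + 1095.375 − 435 + 5 = 1160.8295 kcal/day.
TEE = 1160.8295 × 1.2 = 1392.9955 kcal/day.
Fat energy = 28% × 1392.9955 = 390.0387 kcal.
Fat = 390.0387 ÷ 9 kcal/g = 43.3376 g.

43 g/day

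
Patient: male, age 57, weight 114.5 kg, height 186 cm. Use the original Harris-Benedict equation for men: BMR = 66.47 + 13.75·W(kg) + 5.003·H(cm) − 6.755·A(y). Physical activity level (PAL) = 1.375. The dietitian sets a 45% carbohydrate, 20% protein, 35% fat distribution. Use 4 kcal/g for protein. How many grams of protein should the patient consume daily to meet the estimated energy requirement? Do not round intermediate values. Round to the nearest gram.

Harris-Benedict: BMR = 66.47 + 13.75(114.5) + 5.003(186) − 6.755(57) = 2186.368 kcal/day.
TEE = 2186.368 × 1.375 = 3006.256 kcal/day.
Protein energy = 20% × 3006.256 = 601.2512 kcal.
Protein = 601.2512 ÷ 4 kcal/g = 150.3128 g.

150 g/day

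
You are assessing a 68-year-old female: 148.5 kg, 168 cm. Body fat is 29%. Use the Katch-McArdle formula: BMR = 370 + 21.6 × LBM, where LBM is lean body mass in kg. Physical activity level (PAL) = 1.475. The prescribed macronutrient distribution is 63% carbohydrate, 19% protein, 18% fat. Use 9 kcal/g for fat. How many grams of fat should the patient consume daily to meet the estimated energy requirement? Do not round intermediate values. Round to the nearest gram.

78 g/day

LBM = 148.5 × (1 − 0.29) = 105.435 kg. Katch-McArdle: BMR = 370 + 21.6 × 105.435 = 2647.396 kcal/day.
TEE = 2647.396 × 1.475 = 3904.9091 kcal/day.
Fat energy = 18% × 3904.9091 = 702.8836 kcal.
Fat = 702.8836 ÷ 9 kcal/g = 78.0982 g.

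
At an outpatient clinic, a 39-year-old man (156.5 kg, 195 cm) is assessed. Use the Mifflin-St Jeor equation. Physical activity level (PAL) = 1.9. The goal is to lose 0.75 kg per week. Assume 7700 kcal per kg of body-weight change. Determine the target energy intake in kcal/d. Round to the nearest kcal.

4103 kcal/d

Mifflin-St Jeor (male): BMR = 10(156.5) + 6.25(195) − 5(39) + 5 = 1565 + 1218.75 − 195 + 5 = 2593.75 kcal/day.
TEE = 2593.75 × 1.9 = 4928.125 kcal/day.
Required daily deficit = 0.75 × 7700 ÷ 7 = 825 kcal/day.
Target intake = 4928.125 − 825 = 4103.125 kcal/day.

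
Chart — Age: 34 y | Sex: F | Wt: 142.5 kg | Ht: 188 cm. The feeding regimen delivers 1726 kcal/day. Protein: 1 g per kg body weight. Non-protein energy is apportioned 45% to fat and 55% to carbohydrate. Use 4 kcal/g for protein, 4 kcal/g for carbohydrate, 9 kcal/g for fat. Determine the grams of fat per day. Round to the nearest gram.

58 g/day

Protein = 1 × 142.5 = 142.5 g → 142.5 × 4 = 570 kcal.
Non-protein calories = 1726 − 570 = 1156 kcal.
Fat: 45% × 1156 = 520.2 kcal; carbohydrate: 635.8 kcal.
Fat: 520.2 kcal ÷ 9 kcal/g = 57.8 g.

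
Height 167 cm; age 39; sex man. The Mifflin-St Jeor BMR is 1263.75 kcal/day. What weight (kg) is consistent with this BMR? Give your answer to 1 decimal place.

1263.75 = 10·W + 6.25(167) − 5(39) + 5
10·W = 1263.75 − 853.75 = 410, so W = 41 kg.

41.0 kg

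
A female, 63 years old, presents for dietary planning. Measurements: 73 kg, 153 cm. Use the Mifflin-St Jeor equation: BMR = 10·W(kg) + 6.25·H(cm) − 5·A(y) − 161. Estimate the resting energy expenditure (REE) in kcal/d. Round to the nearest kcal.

1210 kcal/d

Mifflin-St Jeor (female): BMR = 10(73) + 6.25(153) − 5(63) − 161 = 730 + 956.25 − 315 − 161 = 1210.25 kcal/day.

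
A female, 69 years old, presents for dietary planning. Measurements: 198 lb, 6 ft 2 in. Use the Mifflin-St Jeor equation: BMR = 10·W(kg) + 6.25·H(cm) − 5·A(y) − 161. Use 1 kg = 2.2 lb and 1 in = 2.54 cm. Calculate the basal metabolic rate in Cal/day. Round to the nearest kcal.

1569 Cal/day

Convert to metric: weight = 198 ÷ 2.2 = 90 kg; height = (6×12 + 2) × 2.54 = 74 × 2.54 = 187.96 cm.
Mifflin-St Jeor (female): BMR = 10(90) + 6.25(187.96) − 5(69) − 161 = 900 + 1174.75 − 345 − 161 = 1568.75 kcal/day.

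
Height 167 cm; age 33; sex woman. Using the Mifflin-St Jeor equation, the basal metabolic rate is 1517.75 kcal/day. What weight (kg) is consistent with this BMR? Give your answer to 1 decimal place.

1517.75 = 10·W + 6.25(167) − 5(33) − 161
10·W = 1517.75 − 717.75 = 800, so W = 80 kg.

80.0 kg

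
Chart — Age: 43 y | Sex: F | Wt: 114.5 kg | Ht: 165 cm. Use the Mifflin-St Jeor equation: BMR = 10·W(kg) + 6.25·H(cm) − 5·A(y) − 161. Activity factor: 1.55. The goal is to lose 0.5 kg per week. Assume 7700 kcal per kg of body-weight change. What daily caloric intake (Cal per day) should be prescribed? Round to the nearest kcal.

Mifflin-St Jeor (female): BMR = 10(114.5) + 6.25(165) − 5(43) − 161 = 1145 + 1031.25 − 215 − 161 = 1800.25 kcal/day.
TEE = 1800.25 × 1.55 = 2790.3875 kcal/day.
Required daily deficit = 0.5 × 7700 ÷ 7 = 550 kcal/day.
Target intake = 2790.3875 − 550 = 2240.3875 kcal/day.

2240 Cal per day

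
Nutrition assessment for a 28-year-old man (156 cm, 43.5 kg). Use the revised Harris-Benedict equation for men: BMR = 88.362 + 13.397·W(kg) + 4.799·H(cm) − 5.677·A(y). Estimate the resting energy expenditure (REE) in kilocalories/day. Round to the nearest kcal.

1261 kilocalories/day

Harris-Benedict: BMR = 88.362 + 13.397(43.5) + 4.799(156) − 5.677(28) = 1260.8195 kcal/day.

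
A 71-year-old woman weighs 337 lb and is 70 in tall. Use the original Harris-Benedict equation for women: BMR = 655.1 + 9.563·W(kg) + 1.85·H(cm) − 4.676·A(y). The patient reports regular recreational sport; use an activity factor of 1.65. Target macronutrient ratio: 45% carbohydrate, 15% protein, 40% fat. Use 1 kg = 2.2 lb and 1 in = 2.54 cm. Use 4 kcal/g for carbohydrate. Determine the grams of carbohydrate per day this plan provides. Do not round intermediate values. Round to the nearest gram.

Convert to metric: weight = 337 ÷ 2.2 = 153.1818 kg; height = 70 × 2.54 = 177.8 cm.
Harris-Benedict: BMR = 655.1 + 9.563(153.1818) + 1.85(177.8) − 4.676(71) = 2116.9117 kcal/day.
TEE = 2116.9117 × 1.65 = 3492.9044 kcal/day.
Carbohydrate energy = 45% × 3492.9044 = 1571.807 kcal.
Carbohydrate = 1571.807 ÷ 4 kcal/g = 392.9517 g.

393 g/day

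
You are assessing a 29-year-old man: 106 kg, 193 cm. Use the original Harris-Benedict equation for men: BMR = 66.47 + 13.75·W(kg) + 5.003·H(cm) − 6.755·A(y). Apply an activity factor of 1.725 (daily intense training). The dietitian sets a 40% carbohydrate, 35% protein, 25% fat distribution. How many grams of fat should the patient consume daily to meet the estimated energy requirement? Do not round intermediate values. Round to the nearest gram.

110 g/day

Harris-Benedict: BMR = 66.47 + 13.75(106) + 5.003(193) − 6.755(29) = 2293.654 kcal/day.
TEE = 2293.654 × 1.725 = 3956.5532 kcal/day.
Fat energy = 25% × 3956.5532 = 989.1383 kcal.
Fat = 989.1383 ÷ 9 kcal/g = 109.9043 g.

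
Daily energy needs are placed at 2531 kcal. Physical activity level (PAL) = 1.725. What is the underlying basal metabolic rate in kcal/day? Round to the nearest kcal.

BMR = TEE ÷ activity factor = 2531 ÷ 1.725 = 1467.2464 kcal/day.

1467 kcal/day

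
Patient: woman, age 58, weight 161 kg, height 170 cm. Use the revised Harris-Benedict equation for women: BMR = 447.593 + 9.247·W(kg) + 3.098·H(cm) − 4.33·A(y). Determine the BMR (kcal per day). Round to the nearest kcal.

Harris-Benedict: BMR = 447.593 + 9.247(161) + 3.098(170) − 4.33(58) = 2211.88 kcal/day.

2212 kcal per day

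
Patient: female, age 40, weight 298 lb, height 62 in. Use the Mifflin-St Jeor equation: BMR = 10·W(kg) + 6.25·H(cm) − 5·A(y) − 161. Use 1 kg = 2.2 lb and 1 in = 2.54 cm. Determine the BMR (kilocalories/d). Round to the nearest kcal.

Convert to metric: weight = 298 ÷ 2.2 = 135.4545 kg; height = 62 × 2.54 = 157.48 cm.
Mifflin-St Jeor (female): BMR = 10(135.4545) + 6.25(157.48) − 5(40) − 161 = 1354.5455 + 984.25 − 200 − 161 = 1977.7955 kcal/day.

1978 kilocalories/d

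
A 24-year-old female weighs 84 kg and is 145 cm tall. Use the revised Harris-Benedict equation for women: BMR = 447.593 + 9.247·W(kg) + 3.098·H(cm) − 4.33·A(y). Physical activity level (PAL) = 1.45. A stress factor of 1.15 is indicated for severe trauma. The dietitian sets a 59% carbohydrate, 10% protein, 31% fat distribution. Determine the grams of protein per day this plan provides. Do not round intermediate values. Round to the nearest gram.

65 g/day

Harris-Benedict: BMR = 447.593 + 9.247(84) + 3.098(145) − 4.33(24) = 1569.631 kcal/day.
TEE = 1569.631 × 1.45 = 2275.965 kcal/day.
With stress factor 1.15: 2275.965 × 1.15 = 2617.3597 kcal/day.
Protein energy = 10% × 2617.3597 = 261.736 kcal.
Protein = 261.736 ÷ 4 kcal/g = 65.434 g.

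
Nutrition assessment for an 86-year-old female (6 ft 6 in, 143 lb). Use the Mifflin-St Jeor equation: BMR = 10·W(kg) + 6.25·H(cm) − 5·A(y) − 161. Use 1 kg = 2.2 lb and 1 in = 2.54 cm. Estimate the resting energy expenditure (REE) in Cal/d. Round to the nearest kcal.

Convert to metric: weight = 143 ÷ 2.2 = 65 kg; height = (6×12 + 6) × 2.54 = 78 × 2.54 = 198.12 cm.
Mifflin-St Jeor (female): BMR = 10(65) + 6.25(198.12) − 5(86) − 161 = 650 + 1238.25 − 430 − 161 = 1297.25 kcal/day.

1297 Cal/d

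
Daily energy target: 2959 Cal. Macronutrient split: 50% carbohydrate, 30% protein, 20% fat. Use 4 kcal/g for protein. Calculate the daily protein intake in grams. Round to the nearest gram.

Protein energy = 30% × 2959 = 887.7 kcal.
At 4 kcal/g: 887.7 ÷ 4 = 221.925 g.

222 g/day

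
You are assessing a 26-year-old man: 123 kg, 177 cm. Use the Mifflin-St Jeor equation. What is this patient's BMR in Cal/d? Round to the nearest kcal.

2211 Cal/d

Mifflin-St Jeor (male): BMR = 10(123) + 6.25(177) − 5(26) + 5 = 1230 + 1106.25 − 130 + 5 = 2211.25 kcal/day.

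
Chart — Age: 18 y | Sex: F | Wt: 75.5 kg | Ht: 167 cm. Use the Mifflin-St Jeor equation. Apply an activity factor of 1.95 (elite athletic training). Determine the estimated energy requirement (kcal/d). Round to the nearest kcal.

3018 kcal/d

Mifflin-St Jeor (female): BMR = 10(75.5) + 6.25(167) − 5(18) − 161 = 755 + 1043.75 − 90 − 161 = 1547.75 kcal/day.
TEE = BMR × activity factor = 1547.75 × 1.95 = 3018.1125 kcal/day.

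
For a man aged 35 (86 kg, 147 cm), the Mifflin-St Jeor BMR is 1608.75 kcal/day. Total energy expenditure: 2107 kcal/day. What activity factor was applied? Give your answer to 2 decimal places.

1.31

Activity factor = TEE ÷ BMR = 2107 ÷ 1608.75 = 1.31.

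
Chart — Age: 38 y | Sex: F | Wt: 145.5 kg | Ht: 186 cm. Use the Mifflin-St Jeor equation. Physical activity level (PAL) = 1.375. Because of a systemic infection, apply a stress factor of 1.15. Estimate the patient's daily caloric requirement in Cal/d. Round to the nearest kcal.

Mifflin-St Jeor (female): BMR = 10(145.5) + 6.25(186) − 5(38) − 161 = 1455 + 1162.5 − 190 − 161 = 2266.5 kcal/day.
TEE = BMR × activity factor = 2266.5 × 1.375 = 3116.4375 kcal/day.
Apply stress factor: 3116.4375 × 1.15 = 3583.9031 kcal/day.

3584 Cal/d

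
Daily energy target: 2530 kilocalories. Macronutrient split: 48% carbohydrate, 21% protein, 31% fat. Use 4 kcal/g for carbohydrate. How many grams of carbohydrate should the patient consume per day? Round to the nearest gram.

304 g/day

Carbohydrate energy = 48% × 2530 = 1214.4 kcal.
At 4 kcal/g: 1214.4 ÷ 4 = 303.6 g.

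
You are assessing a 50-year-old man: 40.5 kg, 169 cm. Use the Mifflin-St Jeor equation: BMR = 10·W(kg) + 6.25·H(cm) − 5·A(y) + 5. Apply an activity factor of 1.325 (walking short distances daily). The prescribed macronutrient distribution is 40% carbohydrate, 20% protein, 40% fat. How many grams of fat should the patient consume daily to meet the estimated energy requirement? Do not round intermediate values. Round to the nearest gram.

72 g/day

Mifflin-St Jeor (male): BMR = 10(40.5) + 6.25(169) − 5(50) + 5 = 405 + 1056.25 − 250 + 5 = 1216.25 kcal/day.
TEE = 1216.25 × 1.325 = 1611.5313 kcal/day.
Fat energy = 40% × 1611.5313 = 644.6125 kcal.
Fat = 644.6125 ÷ 9 kcal/g = 71.6236 g.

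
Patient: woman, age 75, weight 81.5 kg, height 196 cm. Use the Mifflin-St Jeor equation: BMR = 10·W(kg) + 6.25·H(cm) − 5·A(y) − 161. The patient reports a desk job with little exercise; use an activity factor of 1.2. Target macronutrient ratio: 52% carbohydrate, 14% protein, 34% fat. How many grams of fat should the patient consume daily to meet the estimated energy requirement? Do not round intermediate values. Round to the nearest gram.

Mifflin-St Jeor (female): BMR = 10(81.5) + 6.25(196) − 5(75) − 161 = 815 + 1225 − 375 − 161 = 1504 kcal/day.
TEE = 1504 × 1.2 = 1804.8 kcal/day.
Fat energy = 34% × 1804.8 = 613.632 kcal.
Fat = 613.632 ÷ 9 kcal/g = 68.1813 g.

68 g/day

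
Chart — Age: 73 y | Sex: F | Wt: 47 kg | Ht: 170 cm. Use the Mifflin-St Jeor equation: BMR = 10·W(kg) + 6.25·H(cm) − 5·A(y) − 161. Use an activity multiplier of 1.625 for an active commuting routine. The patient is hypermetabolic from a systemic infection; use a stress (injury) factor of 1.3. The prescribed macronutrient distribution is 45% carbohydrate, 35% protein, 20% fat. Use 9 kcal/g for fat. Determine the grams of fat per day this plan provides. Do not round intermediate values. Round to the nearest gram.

47 g/day

Mifflin-St Jeor (female): BMR = 10(47) + 6.25(170) − 5(73) − 161 = 470 + 1062.5 − 365 − 161 = 1006.5 kcal/day.
TEE = 1006.5 × 1.625 = 1635.5625 kcal/day.
With stress factor 1.3: 1635.5625 × 1.3 = 2126.2313 kcal/day.
Fat energy = 20% × 2126.2313 = 425.2463 kcal.
Fat = 425.2463 ÷ 9 kcal/g = 47.2496 g.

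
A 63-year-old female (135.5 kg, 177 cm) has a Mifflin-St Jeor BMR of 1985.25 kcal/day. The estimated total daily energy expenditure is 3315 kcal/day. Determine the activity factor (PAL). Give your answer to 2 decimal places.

1.67

Activity factor = TEE ÷ BMR = 3315 ÷ 1985.25 = 1.67.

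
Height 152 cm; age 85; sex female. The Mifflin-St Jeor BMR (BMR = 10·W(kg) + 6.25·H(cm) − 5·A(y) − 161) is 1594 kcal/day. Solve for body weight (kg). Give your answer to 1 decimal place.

1594 = 10·W + 6.25(152) − 5(85) − 161
10·W = 1594 − 364 = 1230, so W = 123 kg.

123.0 kg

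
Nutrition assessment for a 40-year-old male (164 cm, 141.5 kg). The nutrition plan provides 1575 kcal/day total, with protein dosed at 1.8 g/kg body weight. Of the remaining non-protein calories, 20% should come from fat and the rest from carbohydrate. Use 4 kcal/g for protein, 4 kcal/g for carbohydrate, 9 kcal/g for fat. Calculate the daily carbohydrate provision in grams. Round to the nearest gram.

111 g/day

Protein = 1.8 × 141.5 = 254.7 g → 254.7 × 4 = 1018.8 kcal.
Non-protein calories = 1575 − 1018.8 = 556.2 kcal.
Fat: 20% × 556.2 = 111.24 kcal; carbohydrate: 444.96 kcal.
Carbohydrate: 444.96 kcal ÷ 4 kcal/g = 111.24 g.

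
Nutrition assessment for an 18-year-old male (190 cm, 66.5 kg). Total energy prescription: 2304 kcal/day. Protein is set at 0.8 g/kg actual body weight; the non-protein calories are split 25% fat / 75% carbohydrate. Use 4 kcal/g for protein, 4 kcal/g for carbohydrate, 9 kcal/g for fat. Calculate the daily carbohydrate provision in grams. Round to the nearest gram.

Protein = 0.8 × 66.5 = 53.2 g → 53.2 × 4 = 212.8 kcal.
Non-protein calories = 2304 − 212.8 = 2091.2 kcal.
Fat: 25% × 2091.2 = 522.8 kcal; carbohydrate: 1568.4 kcal.
Carbohydrate: 1568.4 kcal ÷ 4 kcal/g = 392.1 g.

392 g/day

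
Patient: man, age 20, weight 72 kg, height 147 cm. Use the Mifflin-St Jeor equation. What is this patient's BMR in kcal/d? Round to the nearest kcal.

Mifflin-St Jeor (male): BMR = 10(72) + 6.25(147) − 5(20) + 5 = 720 + 918.75 − 100 + 5 = 1543.75 kcal/day.

1544 kcal/d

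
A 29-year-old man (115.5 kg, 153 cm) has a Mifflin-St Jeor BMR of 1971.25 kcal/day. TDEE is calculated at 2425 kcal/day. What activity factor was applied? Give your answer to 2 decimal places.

1.23

Activity factor = TEE ÷ BMR = 2425 ÷ 1971.25 = 1.23.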